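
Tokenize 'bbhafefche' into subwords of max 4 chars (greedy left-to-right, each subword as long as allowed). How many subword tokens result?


'bbhafefche' has 10 characters.
Chunking with max size 4:
  Chunk 1: 'bbha' (positions 0-3)
  Chunk 2: 'fefc' (positions 4-7)
  Chunk 3: 'he' (positions 8-9)
Total chunks: ceil(10 / 4) = 3

3


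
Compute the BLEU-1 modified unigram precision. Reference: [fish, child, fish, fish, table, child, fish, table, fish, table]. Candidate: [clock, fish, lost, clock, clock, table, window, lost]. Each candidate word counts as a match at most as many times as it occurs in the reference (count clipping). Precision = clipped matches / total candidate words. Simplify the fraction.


Reference word counts: {'child': 2, 'fish': 5, 'table': 3}
Checking each candidate word (with clipping):
  'clock' -> not in reference -> no match (matches: 0)
  'fish' -> in reference (ref count 5, used 1/5) -> match (matches: 1)
  'lost' -> not in reference -> no match (matches: 1)
  'clock' -> not in reference -> no match (matches: 1)
  'clock' -> not in reference -> no match (matches: 1)
  'table' -> in reference (ref count 3, used 1/3) -> match (matches: 2)
  'window' -> not in reference -> no match (matches: 2)
  'lost' -> not in reference -> no match (matches: 2)
Clipped matches: 2, Candidate length: 8
Precision = 2/8 = 1/4

1/4


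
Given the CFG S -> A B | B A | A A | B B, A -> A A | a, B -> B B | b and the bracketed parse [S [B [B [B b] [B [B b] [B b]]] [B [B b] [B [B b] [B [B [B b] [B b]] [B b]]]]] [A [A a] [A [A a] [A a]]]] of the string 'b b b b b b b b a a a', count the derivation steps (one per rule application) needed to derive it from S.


Every bracketed nonterminal node [X ...] in the tree is produced by exactly one rule application.
Reading the tree off as a leftmost derivation:
  Step 1: S  =>  B A   (applied S -> B A)
  Step 2: B A  =>  B B A   (applied B -> B B)
  Step 3: B B A  =>  B B B A   (applied B -> B B)
  Step 4: B B B A  =>  b B B A   (applied B -> b)
  Step 5: b B B A  =>  b B B B A   (applied B -> B B)
  Step 6: b B B B A  =>  b b B B A   (applied B -> b)
  Step 7: b b B B A  =>  b b b B A   (applied B -> b)
  Step 8: b b b B A  =>  b b b B B A   (applied B -> B B)
  Step 9: b b b B B A  =>  b b b b B A   (applied B -> b)
  Step 10: b b b b B A  =>  b b b b B B A   (applied B -> B B)
  Step 11: b b b b B B A  =>  b b b b b B A   (applied B -> b)
  Step 12: b b b b b B A  =>  b b b b b B B A   (applied B -> B B)
  Step 13: b b b b b B B A  =>  b b b b b B B B A   (applied B -> B B)
  Step 14: b b b b b B B B A  =>  b b b b b b B B A   (applied B -> b)
  Step 15: b b b b b b B B A  =>  b b b b b b b B A   (applied B -> b)
  Step 16: b b b b b b b B A  =>  b b b b b b b b A   (applied B -> b)
  Step 17: b b b b b b b b A  =>  b b b b b b b b A A   (applied A -> A A)
  Step 18: b b b b b b b b A A  =>  b b b b b b b b a A   (applied A -> a)
  Step 19: b b b b b b b b a A  =>  b b b b b b b b a A A   (applied A -> A A)
  Step 20: b b b b b b b b a A A  =>  b b b b b b b b a a A   (applied A -> a)
  Step 21: b b b b b b b b a a A  =>  b b b b b b b b a a a   (applied A -> a)
Final yield: b b b b b b b b a a a
Total rewrite steps: 21

21


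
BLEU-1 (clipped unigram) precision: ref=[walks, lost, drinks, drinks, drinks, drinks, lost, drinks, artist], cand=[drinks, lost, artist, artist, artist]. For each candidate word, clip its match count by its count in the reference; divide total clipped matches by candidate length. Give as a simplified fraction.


Reference word counts: {'artist': 1, 'drinks': 5, 'lost': 2, 'walks': 1}
Checking each candidate word (with clipping):
  'drinks' -> in reference (ref count 5, used 1/5) -> match (matches: 1)
  'lost' -> in reference (ref count 2, used 1/2) -> match (matches: 2)
  'artist' -> in reference (ref count 1, used 1/1) -> match (matches: 3)
  'artist' -> ref count 1 already used up (1/1) -> clipped, no match (matches: 3)
  'artist' -> ref count 1 already used up (1/1) -> clipped, no match (matches: 3)
Clipped matches: 3, Candidate length: 5
Precision = 3/5

3/5


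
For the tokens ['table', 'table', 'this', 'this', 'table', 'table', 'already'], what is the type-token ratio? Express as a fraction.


Tokens: 7
Unique types: ('already', 'table', 'this') = 3
TTR = 3/7
Already in lowest terms.

3/7


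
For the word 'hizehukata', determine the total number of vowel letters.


Scanning each character of 'hizehukata':
  Position 1: 'h' -> consonant (running count: 0)
  Position 2: 'i' -> vowel (running count: 1)
  Position 3: 'z' -> consonant (running count: 1)
  Position 4: 'e' -> vowel (running count: 2)
  Position 5: 'h' -> consonant (running count: 2)
  Position 6: 'u' -> vowel (running count: 3)
  Position 7: 'k' -> consonant (running count: 3)
  Position 8: 'a' -> vowel (running count: 4)
  Position 9: 't' -> consonant (running count: 4)
  Position 10: 'a' -> vowel (running count: 5)
Total vowels: 5

5


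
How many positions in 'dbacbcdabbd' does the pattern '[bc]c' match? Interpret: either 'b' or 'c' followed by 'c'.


Pattern: [bc]c means either 'b' or 'c' followed by 'c'.
Scanning 'dbacbcdabbd' position-by-position:
  Pos 0: window 'db' -> no
  Pos 1: window 'ba' -> no
  Pos 2: window 'ac' -> no
  Pos 3: window 'cb' -> no
  Pos 4: window 'bc' -> MATCH
  Pos 5: window 'cd' -> no
  Pos 6: window 'da' -> no
  Pos 7: window 'ab' -> no
  Pos 8: window 'bb' -> no
  Pos 9: window 'bd' -> no
  Pos 10: window 'd' -> no
Total matches: 1

1


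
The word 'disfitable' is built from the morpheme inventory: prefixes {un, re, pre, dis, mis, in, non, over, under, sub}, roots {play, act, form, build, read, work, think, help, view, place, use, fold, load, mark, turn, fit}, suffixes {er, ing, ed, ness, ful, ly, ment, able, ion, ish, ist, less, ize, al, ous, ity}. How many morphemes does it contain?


Segmenting 'disfitable' against the inventory:
  'dis' -> prefix (morpheme 1)
  'fit' -> root (morpheme 2)
  'able' -> suffix (morpheme 3)
Total morphemes: 3

3


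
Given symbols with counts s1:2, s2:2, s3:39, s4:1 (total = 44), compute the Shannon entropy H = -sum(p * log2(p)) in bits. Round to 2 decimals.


Computing entropy H = -sum(p_i * log2(p_i)):
  s1: p = 2/44 = 0.0455, -p*log2(p) = 0.2027
  s2: p = 2/44 = 0.0455, -p*log2(p) = 0.2027
  s3: p = 39/44 = 0.8864, -p*log2(p) = 0.1543
  s4: p = 1/44 = 0.0227, -p*log2(p) = 0.1241
H = sum of terms = 0.6838
Rounded to 2 decimals: 0.68

0.68


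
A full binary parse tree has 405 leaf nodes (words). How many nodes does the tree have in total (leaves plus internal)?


Leaf nodes (terminals): 405
Internal nodes = n - 1 = 405 - 1 = 404
Total = leaves + internal = 405 + 404 = 809

809


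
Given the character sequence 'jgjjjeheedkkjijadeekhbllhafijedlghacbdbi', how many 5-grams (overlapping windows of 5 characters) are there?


String 'jgjjjeheedkkjijadeekhbllhafijedlghacbdbi' has length L = 40.
Number of overlapping n-grams = L - n + 1
Substituting: 40 - 5 + 1 = 36

36


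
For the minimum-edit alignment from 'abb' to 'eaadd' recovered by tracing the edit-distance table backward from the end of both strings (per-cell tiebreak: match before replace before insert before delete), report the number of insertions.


Edit distance = 4. Backtracking from cell (3, 5) with preference match > replace > insert > delete,
then listing the resulting alignment 'abb' -> 'eaadd' left to right:
  Step 1: insert 'e' [insertion #1]
  Step 2: insert 'a' [insertion #2]
  Step 3: keep 'a'
  Step 4: replace b->d
  Step 5: replace b->d
Total insertions: 2

2


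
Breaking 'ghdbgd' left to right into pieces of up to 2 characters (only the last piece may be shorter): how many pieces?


'ghdbgd' has 6 characters.
Chunking with max size 2:
  Chunk 1: 'gh' (positions 0-1)
  Chunk 2: 'db' (positions 2-3)
  Chunk 3: 'gd' (positions 4-5)
Total chunks: ceil(6 / 2) = 3

3


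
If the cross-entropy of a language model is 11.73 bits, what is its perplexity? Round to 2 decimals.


Perplexity formula: PP = 2^H
H = 11.73
PP = 2^11.73
Decompose: 2^11.73 = 2^11 * 2^0.73
2^11 = 2048, 2^0.73 ~ 1.6586391
PP ~ 2048 * 1.6586391 = 3396.8928768
Rounded to 2 decimals: 3396.89

3396.89


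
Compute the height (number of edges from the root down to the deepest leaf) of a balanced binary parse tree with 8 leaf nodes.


In a balanced binary tree with n leaves the deepest leaf is ceil(log2(n)) edges below the root.
log2(8) = 3.0000
ceil(3.0000) = 3
height (edges) = 3

3


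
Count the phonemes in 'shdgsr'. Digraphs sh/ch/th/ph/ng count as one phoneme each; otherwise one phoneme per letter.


Parsing 'shdgsr' greedily, digraphs first:
  'sh' -> digraph (1 consonant phoneme) (phonemes so far: 1)
  'd' -> consonant phoneme (phonemes so far: 2)
  'g' -> consonant phoneme (phonemes so far: 3)
  's' -> consonant phoneme (phonemes so far: 4)
  'r' -> consonant phoneme (phonemes so far: 5)
Total phonemes: 5

5


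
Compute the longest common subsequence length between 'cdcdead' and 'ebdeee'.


DP table for LCS of 'cdcdead' and 'ebdeee':
       e  b  d  e  e  e
    0  0  0  0  0  0  0
  c 0  0  0  0  0  0  0
  d 0  0  0  1  1  1  1
  c 0  0  0  1  1  1  1
  d 0  0  0  1  1  1  1
  e 0  1  1  1  2  2  2
  a 0  1  1  1  2  2  2
  d 0  1  1  2  2  2  2
LCS: 'de'
LCS length = 2

2


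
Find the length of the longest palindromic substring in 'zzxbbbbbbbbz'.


Scanning 'zzxbbbbbbbbz' for palindromic substrings.
Substring at positions 3-10: 'bbbbbbbb'.
Check: reverse('bbbbbbbb') = 'bbbbbbbb' -> palindrome confirmed.
Neighbouring characters ('x' / 'z') break symmetry, so it cannot extend further.
No longer palindromic substring exists; longest length = 8

8


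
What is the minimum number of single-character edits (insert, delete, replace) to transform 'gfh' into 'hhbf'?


Building DP table for s1='gfh' (len 3) and s2='hhbf' (len 4):
       h  h  b  f
    0  1  2  3  4
  g 1  1  2  3  4
  f 2  2  2  3  3
  h 3  2  2  3  4
Edit distance = dp[3][4] = 4

4


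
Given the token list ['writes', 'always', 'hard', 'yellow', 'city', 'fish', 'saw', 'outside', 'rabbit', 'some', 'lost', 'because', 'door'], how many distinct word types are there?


Listing all tokens and tracking unique types:
  Token 1: 'writes' -> NEW (unique so far: 1)
  Token 2: 'always' -> NEW (unique so far: 2)
  Token 3: 'hard' -> NEW (unique so far: 3)
  Token 4: 'yellow' -> NEW (unique so far: 4)
  Token 5: 'city' -> NEW (unique so far: 5)
  Token 6: 'fish' -> NEW (unique so far: 6)
  Token 7: 'saw' -> NEW (unique so far: 7)
  Token 8: 'outside' -> NEW (unique so far: 8)
  Token 9: 'rabbit' -> NEW (unique so far: 9)
  Token 10: 'some' -> NEW (unique so far: 10)
  Token 11: 'lost' -> NEW (unique so far: 11)
  Token 12: 'because' -> NEW (unique so far: 12)
  Token 13: 'door' -> NEW (unique so far: 13)
Unique types: ('always', 'because', 'city', 'door', 'fish', 'hard', 'lost', 'outside', 'rabbit', 'saw', 'some', 'writes', 'yellow')
Vocabulary size: 13

13


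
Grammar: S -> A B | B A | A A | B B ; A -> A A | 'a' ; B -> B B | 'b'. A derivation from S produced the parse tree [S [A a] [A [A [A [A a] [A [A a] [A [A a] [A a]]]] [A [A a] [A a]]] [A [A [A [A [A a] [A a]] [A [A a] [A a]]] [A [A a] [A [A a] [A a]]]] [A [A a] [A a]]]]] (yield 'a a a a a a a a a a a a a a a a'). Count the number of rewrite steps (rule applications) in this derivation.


Every bracketed nonterminal node [X ...] in the tree is produced by exactly one rule application.
Reading the tree off as a leftmost derivation:
  Step 1: S  =>  A A   (applied S -> A A)
  Step 2: A A  =>  a A   (applied A -> a)
  Step 3: a A  =>  a A A   (applied A -> A A)
  Step 4: a A A  =>  a A A A   (applied A -> A A)
  Step 5: a A A A  =>  a A A A A   (applied A -> A A)
  Step 6: a A A A A  =>  a a A A A   (applied A -> a)
  Step 7: a a A A A  =>  a a A A A A   (applied A -> A A)
  Step 8: a a A A A A  =>  a a a A A A   (applied A -> a)
  Step 9: a a a A A A  =>  a a a A A A A   (applied A -> A A)
  Step 10: a a a A A A A  =>  a a a a A A A   (applied A -> a)
  Step 11: a a a a A A A  =>  a a a a a A A   (applied A -> a)
  Step 12: a a a a a A A  =>  a a a a a A A A   (applied A -> A A)
  Step 13: a a a a a A A A  =>  a a a a a a A A   (applied A -> a)
  Step 14: a a a a a a A A  =>  a a a a a a a A   (applied A -> a)
  Step 15: a a a a a a a A  =>  a a a a a a a A A   (applied A -> A A)
  Step 16: a a a a a a a A A  =>  a a a a a a a A A A   (applied A -> A A)
  Step 17: a a a a a a a A A A  =>  a a a a a a a A A A A   (applied A -> A A)
  Step 18: a a a a a a a A A A A  =>  a a a a a a a A A A A A   (applied A -> A A)
  Step 19: a a a a a a a A A A A A  =>  a a a a a a a a A A A A   (applied A -> a)
  Step 20: a a a a a a a a A A A A  =>  a a a a a a a a a A A A   (applied A -> a)
  Step 21: a a a a a a a a a A A A  =>  a a a a a a a a a A A A A   (applied A -> A A)
  Step 22: a a a a a a a a a A A A A  =>  a a a a a a a a a a A A A   (applied A -> a)
  Step 23: a a a a a a a a a a A A A  =>  a a a a a a a a a a a A A   (applied A -> a)
  Step 24: a a a a a a a a a a a A A  =>  a a a a a a a a a a a A A A   (applied A -> A A)
  Step 25: a a a a a a a a a a a A A A  =>  a a a a a a a a a a a a A A   (applied A -> a)
  Step 26: a a a a a a a a a a a a A A  =>  a a a a a a a a a a a a A A A   (applied A -> A A)
  Step 27: a a a a a a a a a a a a A A A  =>  a a a a a a a a a a a a a A A   (applied A -> a)
  Step 28: a a a a a a a a a a a a a A A  =>  a a a a a a a a a a a a a a A   (applied A -> a)
  Step 29: a a a a a a a a a a a a a a A  =>  a a a a a a a a a a a a a a A A   (applied A -> A A)
  Step 30: a a a a a a a a a a a a a a A A  =>  a a a a a a a a a a a a a a a A   (applied A -> a)
  Step 31: a a a a a a a a a a a a a a a A  =>  a a a a a a a a a a a a a a a a   (applied A -> a)
Final yield: a a a a a a a a a a a a a a a a
Total rewrite steps: 31

31


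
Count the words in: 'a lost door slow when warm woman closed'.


Counting words by splitting on spaces:
  Word 1: 'a'
  Word 2: 'lost'
  Word 3: 'door'
  Word 4: 'slow'
  Word 5: 'when'
  Word 6: 'warm'
  Word 7: 'woman'
  Word 8: 'closed'
Total words: 8

8


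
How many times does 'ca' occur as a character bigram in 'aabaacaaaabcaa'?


Scanning 'aabaacaaaabcaa' for bigram 'ca':
  Position 0: 'aa' -> no
  Position 1: 'ab' -> no
  Position 2: 'ba' -> no
  Position 3: 'aa' -> no
  Position 4: 'ac' -> no
  Position 5: 'ca' -> MATCH
  Position 6: 'aa' -> no
  Position 7: 'aa' -> no
  Position 8: 'aa' -> no
  Position 9: 'ab' -> no
  Position 10: 'bc' -> no
  Position 11: 'ca' -> MATCH
  Position 12: 'aa' -> no
Total matches: 2

2


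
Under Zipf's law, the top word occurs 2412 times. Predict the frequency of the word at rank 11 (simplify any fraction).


Zipf's law: freq(rank) = f1 / rank
f1 = 2412, rank = 11
freq = 2412 / 11
GCD(2412, 11) = 1
Simplified: 2412/11

2412/11


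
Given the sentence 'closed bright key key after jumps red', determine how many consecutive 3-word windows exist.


Word trigrams from [7] words:
  Trigram 1: (closed bright key)
  Trigram 2: (bright key key)
  Trigram 3: (key key after)
  Trigram 4: (key after jumps)
  Trigram 5: (after jumps red)
Total word trigrams: 7 - 2 = 5

5


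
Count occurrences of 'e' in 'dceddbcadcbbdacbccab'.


Scanning 'dceddbcadcbbdacbccab' for 'e':
  Position 2: 'e' -> MATCH (count: 1)
Total occurrences of 'e': 1

1


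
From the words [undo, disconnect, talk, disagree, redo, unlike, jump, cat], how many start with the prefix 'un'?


Checking each word for prefix 'un':
  'undo' -> YES, starts with 'un' (count: 1)
  'disconnect' -> no (count: 1)
  'talk' -> no (count: 1)
  'disagree' -> no (count: 1)
  'redo' -> no (count: 1)
  'unlike' -> YES, starts with 'un' (count: 2)
  'jump' -> no (count: 2)
  'cat' -> no (count: 2)
Total with prefix 'un': 2

2


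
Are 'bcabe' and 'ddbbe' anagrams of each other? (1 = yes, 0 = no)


Sort characters of 'bcabe': 'abbce'
Sort characters of 'ddbbe': 'bbdde'
Sorted forms differ -> they are NOT anagrams
Result: 0

0


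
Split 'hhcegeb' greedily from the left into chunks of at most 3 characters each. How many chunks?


'hhcegeb' has 7 characters.
Chunking with max size 3:
  Chunk 1: 'hhc' (positions 0-2)
  Chunk 2: 'ege' (positions 3-5)
  Chunk 3: 'b' (positions 6-6)
Total chunks: ceil(7 / 3) = 3

3


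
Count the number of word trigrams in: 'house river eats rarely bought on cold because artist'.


Word trigrams from [9] words:
  Trigram 1: (house river eats)
  Trigram 2: (river eats rarely)
  Trigram 3: (eats rarely bought)
  Trigram 4: (rarely bought on)
  Trigram 5: (bought on cold)
  Trigram 6: (on cold because)
  Trigram 7: (cold because artist)
Total word trigrams: 9 - 2 = 7

7


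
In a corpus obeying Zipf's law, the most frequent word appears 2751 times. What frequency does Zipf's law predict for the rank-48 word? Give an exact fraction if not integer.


Zipf's law: freq(rank) = f1 / rank
f1 = 2751, rank = 48
freq = 2751 / 48
GCD(2751, 48) = 3
Simplified: 917/16

917/16


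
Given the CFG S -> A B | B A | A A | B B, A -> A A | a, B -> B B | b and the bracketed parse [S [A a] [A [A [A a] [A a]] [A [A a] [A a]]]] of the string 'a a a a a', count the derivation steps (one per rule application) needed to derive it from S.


Every bracketed nonterminal node [X ...] in the tree is produced by exactly one rule application.
Reading the tree off as a leftmost derivation:
  Step 1: S  =>  A A   (applied S -> A A)
  Step 2: A A  =>  a A   (applied A -> a)
  Step 3: a A  =>  a A A   (applied A -> A A)
  Step 4: a A A  =>  a A A A   (applied A -> A A)
  Step 5: a A A A  =>  a a A A   (applied A -> a)
  Step 6: a a A A  =>  a a a A   (applied A -> a)
  Step 7: a a a A  =>  a a a A A   (applied A -> A A)
  Step 8: a a a A A  =>  a a a a A   (applied A -> a)
  Step 9: a a a a A  =>  a a a a a   (applied A -> a)
Final yield: a a a a a
Total rewrite steps: 9

9


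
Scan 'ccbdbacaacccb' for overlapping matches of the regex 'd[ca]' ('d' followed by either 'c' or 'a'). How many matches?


Pattern: d[ca] means 'd' followed by either 'c' or 'a'.
Scanning 'ccbdbacaacccb' position-by-position:
  Pos 0: window 'cc' -> no
  Pos 1: window 'cb' -> no
  Pos 2: window 'bd' -> no
  Pos 3: window 'db' -> no
  Pos 4: window 'ba' -> no
  Pos 5: window 'ac' -> no
  Pos 6: window 'ca' -> no
  Pos 7: window 'aa' -> no
  Pos 8: window 'ac' -> no
  Pos 9: window 'cc' -> no
  Pos 10: window 'cc' -> no
  Pos 11: window 'cb' -> no
  Pos 12: window 'b' -> no
Total matches: 0

0


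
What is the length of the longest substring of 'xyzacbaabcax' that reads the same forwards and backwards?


Scanning 'xyzacbaabcax' for palindromic substrings.
Substring at positions 3-10: 'acbaabca'.
Check: reverse('acbaabca') = 'acbaabca' -> palindrome confirmed.
Neighbouring characters ('z' / 'x') break symmetry, so it cannot extend further.
No longer palindromic substring exists; longest length = 8

8


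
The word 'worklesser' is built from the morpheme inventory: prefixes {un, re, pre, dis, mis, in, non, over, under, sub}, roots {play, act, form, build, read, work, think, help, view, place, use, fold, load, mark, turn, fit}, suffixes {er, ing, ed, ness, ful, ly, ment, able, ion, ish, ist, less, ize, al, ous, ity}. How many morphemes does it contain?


Segmenting 'worklesser' against the inventory:
  'work' -> root (morpheme 1)
  'less' -> suffix (morpheme 2)
  'er' -> suffix (morpheme 3)
Total morphemes: 3

3


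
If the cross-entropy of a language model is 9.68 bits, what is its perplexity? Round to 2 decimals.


Perplexity formula: PP = 2^H
H = 9.68
PP = 2^9.68
Decompose: 2^9.68 = 2^9 * 2^0.68
2^9 = 512, 2^0.68 ~ 1.6021398
PP ~ 512 * 1.6021398 = 820.2955776
Rounded to 2 decimals: 820.30

820.30


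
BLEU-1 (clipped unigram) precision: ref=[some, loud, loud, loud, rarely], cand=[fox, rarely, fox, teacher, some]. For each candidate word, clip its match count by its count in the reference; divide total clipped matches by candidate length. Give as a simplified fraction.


Reference word counts: {'loud': 3, 'rarely': 1, 'some': 1}
Checking each candidate word (with clipping):
  'fox' -> not in reference -> no match (matches: 0)
  'rarely' -> in reference (ref count 1, used 1/1) -> match (matches: 1)
  'fox' -> not in reference -> no match (matches: 1)
  'teacher' -> not in reference -> no match (matches: 1)
  'some' -> in reference (ref count 1, used 1/1) -> match (matches: 2)
Clipped matches: 2, Candidate length: 5
Precision = 2/5

2/5


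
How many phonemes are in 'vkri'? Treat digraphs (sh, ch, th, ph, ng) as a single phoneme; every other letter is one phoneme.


Parsing 'vkri' greedily, digraphs first:
  'v' -> consonant phoneme (phonemes so far: 1)
  'k' -> consonant phoneme (phonemes so far: 2)
  'r' -> consonant phoneme (phonemes so far: 3)
  'i' -> vowel phoneme (phonemes so far: 4)
Total phonemes: 4

4


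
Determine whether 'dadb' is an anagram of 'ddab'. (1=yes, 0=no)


Sort characters of 'dadb': 'abdd'
Sort characters of 'ddab': 'abdd'
Sorted forms match -> they ARE anagrams
Result: 1

1


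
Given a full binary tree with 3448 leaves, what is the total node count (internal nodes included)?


Leaf nodes (terminals): 3448
Internal nodes = n - 1 = 3448 - 1 = 3447
Total = leaves + internal = 3448 + 3447 = 6895

6895


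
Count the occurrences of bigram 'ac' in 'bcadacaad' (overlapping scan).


Scanning 'bcadacaad' for bigram 'ac':
  Position 0: 'bc' -> no
  Position 1: 'ca' -> no
  Position 2: 'ad' -> no
  Position 3: 'da' -> no
  Position 4: 'ac' -> MATCH
  Position 5: 'ca' -> no
  Position 6: 'aa' -> no
  Position 7: 'ad' -> no
Total matches: 1

1


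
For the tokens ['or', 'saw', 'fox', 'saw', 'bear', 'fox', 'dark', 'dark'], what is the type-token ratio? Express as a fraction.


Tokens: 8
Unique types: ('bear', 'dark', 'fox', 'or', 'saw') = 5
TTR = 5/8
Already in lowest terms.

5/8


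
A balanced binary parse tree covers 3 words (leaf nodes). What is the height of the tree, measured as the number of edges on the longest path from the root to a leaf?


In a balanced binary tree with n leaves the deepest leaf is ceil(log2(n)) edges below the root.
log2(3) = 1.5850
ceil(1.5850) = 2
height (edges) = 2

2


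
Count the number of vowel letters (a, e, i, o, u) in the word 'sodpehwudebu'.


Scanning each character of 'sodpehwudebu':
  Position 1: 's' -> consonant (running count: 0)
  Position 2: 'o' -> vowel (running count: 1)
  Position 3: 'd' -> consonant (running count: 1)
  Position 4: 'p' -> consonant (running count: 1)
  Position 5: 'e' -> vowel (running count: 2)
  Position 6: 'h' -> consonant (running count: 2)
  Position 7: 'w' -> consonant (running count: 2)
  Position 8: 'u' -> vowel (running count: 3)
  Position 9: 'd' -> consonant (running count: 3)
  Position 10: 'e' -> vowel (running count: 4)
  Position 11: 'b' -> consonant (running count: 4)
  Position 12: 'u' -> vowel (running count: 5)
Total vowels: 5

5


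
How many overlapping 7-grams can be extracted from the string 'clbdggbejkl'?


String 'clbdggbejkl' has length L = 11.
Number of overlapping n-grams = L - n + 1
Substituting: 11 - 7 + 1 = 5

5


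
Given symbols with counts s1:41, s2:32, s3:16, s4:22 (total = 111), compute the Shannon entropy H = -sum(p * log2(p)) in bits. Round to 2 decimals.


Computing entropy H = -sum(p_i * log2(p_i)):
  s1: p = 41/111 = 0.3694, -p*log2(p) = 0.5307
  s2: p = 32/111 = 0.2883, -p*log2(p) = 0.5173
  s3: p = 16/111 = 0.1441, -p*log2(p) = 0.4028
  s4: p = 22/111 = 0.1982, -p*log2(p) = 0.4628
H = sum of terms = 1.9136
Rounded to 2 decimals: 1.91

1.91


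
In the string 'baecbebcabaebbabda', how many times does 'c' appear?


Scanning 'baecbebcabaebbabda' for 'c':
  Position 3: 'c' -> MATCH (count: 1)
  Position 7: 'c' -> MATCH (count: 2)
Total occurrences of 'c': 2

2


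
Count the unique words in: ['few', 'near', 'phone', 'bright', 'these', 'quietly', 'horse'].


Listing all tokens and tracking unique types:
  Token 1: 'few' -> NEW (unique so far: 1)
  Token 2: 'near' -> NEW (unique so far: 2)
  Token 3: 'phone' -> NEW (unique so far: 3)
  Token 4: 'bright' -> NEW (unique so far: 4)
  Token 5: 'these' -> NEW (unique so far: 5)
  Token 6: 'quietly' -> NEW (unique so far: 6)
  Token 7: 'horse' -> NEW (unique so far: 7)
Unique types: ('bright', 'few', 'horse', 'near', 'phone', 'quietly', 'these')
Vocabulary size: 7

7


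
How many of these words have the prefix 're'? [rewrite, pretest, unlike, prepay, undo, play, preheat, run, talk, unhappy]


Checking each word for prefix 're':
  'rewrite' -> YES, starts with 're' (count: 1)
  'pretest' -> no (count: 1)
  'unlike' -> no (count: 1)
  'prepay' -> no (count: 1)
  'undo' -> no (count: 1)
  'play' -> no (count: 1)
  'preheat' -> no (count: 1)
  'run' -> no (count: 1)
  'talk' -> no (count: 1)
  'unhappy' -> no (count: 1)
Total with prefix 're': 1

1


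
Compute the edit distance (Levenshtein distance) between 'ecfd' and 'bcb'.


Building DP table for s1='ecfd' (len 4) and s2='bcb' (len 3):
       b  c  b
    0  1  2  3
  e 1  1  2  3
  c 2  2  1  2
  f 3  3  2  2
  d 4  4  3  3
Edit distance = dp[4][3] = 3

3


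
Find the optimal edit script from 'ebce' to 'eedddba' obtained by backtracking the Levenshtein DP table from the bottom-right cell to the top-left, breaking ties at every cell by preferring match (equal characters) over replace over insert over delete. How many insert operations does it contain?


Edit distance = 6. Backtracking from cell (4, 7) with preference match > replace > insert > delete,
then listing the resulting alignment 'ebce' -> 'eedddba' left to right:
  Step 1: insert 'e' [insertion #1]
  Step 2: keep 'e'
  Step 3: insert 'd' [insertion #2]
  Step 4: insert 'd' [insertion #3]
  Step 5: replace b->d
  Step 6: replace c->b
  Step 7: replace e->a
Total insertions: 3

3


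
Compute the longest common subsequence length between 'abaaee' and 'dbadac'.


DP table for LCS of 'abaaee' and 'dbadac':
       d  b  a  d  a  c
    0  0  0  0  0  0  0
  a 0  0  0  1  1  1  1
  b 0  0  1  1  1  1  1
  a 0  0  1  2  2  2  2
  a 0  0  1  2  2  3  3
  e 0  0  1  2  2  3  3
  e 0  0  1  2  2  3  3
LCS: 'baa'
LCS length = 3

3


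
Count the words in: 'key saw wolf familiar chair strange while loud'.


Counting words by splitting on spaces:
  Word 1: 'key'
  Word 2: 'saw'
  Word 3: 'wolf'
  Word 4: 'familiar'
  Word 5: 'chair'
  Word 6: 'strange'
  Word 7: 'while'
  Word 8: 'loud'
Total words: 8

8


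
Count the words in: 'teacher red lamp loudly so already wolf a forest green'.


Counting words by splitting on spaces:
  Word 1: 'teacher'
  Word 2: 'red'
  Word 3: 'lamp'
  Word 4: 'loudly'
  Word 5: 'so'
  Word 6: 'already'
  Word 7: 'wolf'
  Word 8: 'a'
  Word 9: 'forest'
  Word 10: 'green'
Total words: 10

10


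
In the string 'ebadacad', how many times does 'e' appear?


Scanning 'ebadacad' for 'e':
  Position 0: 'e' -> MATCH (count: 1)
Total occurrences of 'e': 1

1


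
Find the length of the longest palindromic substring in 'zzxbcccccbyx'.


Scanning 'zzxbcccccbyx' for palindromic substrings.
Substring at positions 3-9: 'bcccccb'.
Check: reverse('bcccccb') = 'bcccccb' -> palindrome confirmed.
Neighbouring characters ('x' / 'y') break symmetry, so it cannot extend further.
No longer palindromic substring exists; longest length = 7

7


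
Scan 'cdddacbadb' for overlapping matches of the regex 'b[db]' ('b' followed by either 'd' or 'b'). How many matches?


Pattern: b[db] means 'b' followed by either 'd' or 'b'.
Scanning 'cdddacbadb' position-by-position:
  Pos 0: window 'cd' -> no
  Pos 1: window 'dd' -> no
  Pos 2: window 'dd' -> no
  Pos 3: window 'da' -> no
  Pos 4: window 'ac' -> no
  Pos 5: window 'cb' -> no
  Pos 6: window 'ba' -> no
  Pos 7: window 'ad' -> no
  Pos 8: window 'db' -> no
  Pos 9: window 'b' -> no
Total matches: 0

0


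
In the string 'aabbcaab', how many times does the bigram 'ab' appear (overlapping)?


Scanning 'aabbcaab' for bigram 'ab':
  Position 0: 'aa' -> no
  Position 1: 'ab' -> MATCH
  Position 2: 'bb' -> no
  Position 3: 'bc' -> no
  Position 4: 'ca' -> no
  Position 5: 'aa' -> no
  Position 6: 'ab' -> MATCH
Total matches: 2

2


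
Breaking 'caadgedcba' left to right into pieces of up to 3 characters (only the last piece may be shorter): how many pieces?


'caadgedcba' has 10 characters.
Chunking with max size 3:
  Chunk 1: 'caa' (positions 0-2)
  Chunk 2: 'dge' (positions 3-5)
  Chunk 3: 'dcb' (positions 6-8)
  Chunk 4: 'a' (positions 9-9)
Total chunks: ceil(10 / 3) = 4

4


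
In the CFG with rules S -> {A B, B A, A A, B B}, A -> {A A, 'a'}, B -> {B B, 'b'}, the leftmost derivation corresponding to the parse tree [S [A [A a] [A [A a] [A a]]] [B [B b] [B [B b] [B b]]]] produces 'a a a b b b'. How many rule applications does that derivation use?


Every bracketed nonterminal node [X ...] in the tree is produced by exactly one rule application.
Reading the tree off as a leftmost derivation:
  Step 1: S  =>  A B   (applied S -> A B)
  Step 2: A B  =>  A A B   (applied A -> A A)
  Step 3: A A B  =>  a A B   (applied A -> a)
  Step 4: a A B  =>  a A A B   (applied A -> A A)
  Step 5: a A A B  =>  a a A B   (applied A -> a)
  Step 6: a a A B  =>  a a a B   (applied A -> a)
  Step 7: a a a B  =>  a a a B B   (applied B -> B B)
  Step 8: a a a B B  =>  a a a b B   (applied B -> b)
  Step 9: a a a b B  =>  a a a b B B   (applied B -> B B)
  Step 10: a a a b B B  =>  a a a b b B   (applied B -> b)
  Step 11: a a a b b B  =>  a a a b b b   (applied B -> b)
Final yield: a a a b b b
Total rewrite steps: 11

11


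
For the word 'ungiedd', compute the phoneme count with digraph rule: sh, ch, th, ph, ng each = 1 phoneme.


Parsing 'ungiedd' greedily, digraphs first:
  'u' -> vowel phoneme (phonemes so far: 1)
  'ng' -> digraph (1 consonant phoneme) (phonemes so far: 2)
  'i' -> vowel phoneme (phonemes so far: 3)
  'e' -> vowel phoneme (phonemes so far: 4)
  'd' -> consonant phoneme (phonemes so far: 5)
  'd' -> consonant phoneme (phonemes so far: 6)
Total phonemes: 6

6


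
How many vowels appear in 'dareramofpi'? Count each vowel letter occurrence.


Scanning each character of 'dareramofpi':
  Position 1: 'd' -> consonant (running count: 0)
  Position 2: 'a' -> vowel (running count: 1)
  Position 3: 'r' -> consonant (running count: 1)
  Position 4: 'e' -> vowel (running count: 2)
  Position 5: 'r' -> consonant (running count: 2)
  Position 6: 'a' -> vowel (running count: 3)
  Position 7: 'm' -> consonant (running count: 3)
  Position 8: 'o' -> vowel (running count: 4)
  Position 9: 'f' -> consonant (running count: 4)
  Position 10: 'p' -> consonant (running count: 4)
  Position 11: 'i' -> vowel (running count: 5)
Total vowels: 5

5


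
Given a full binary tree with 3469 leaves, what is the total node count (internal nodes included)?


Leaf nodes (terminals): 3469
Internal nodes = n - 1 = 3469 - 1 = 3468
Total = leaves + internal = 3469 + 3468 = 6937

6937


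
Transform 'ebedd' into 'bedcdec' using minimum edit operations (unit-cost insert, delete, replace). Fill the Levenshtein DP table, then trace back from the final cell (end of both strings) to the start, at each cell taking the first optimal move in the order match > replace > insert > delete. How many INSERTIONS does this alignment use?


Edit distance = 4. Backtracking from cell (5, 7) with preference match > replace > insert > delete,
then listing the resulting alignment 'ebedd' -> 'bedcdec' left to right:
  Step 1: delete 'e'
  Step 2: keep 'b'
  Step 3: keep 'e'
  Step 4: keep 'd'
  Step 5: insert 'c' [insertion #1]
  Step 6: keep 'd'
  Step 7: insert 'e' [insertion #2]
  Step 8: insert 'c' [insertion #3]
Total insertions: 3

3


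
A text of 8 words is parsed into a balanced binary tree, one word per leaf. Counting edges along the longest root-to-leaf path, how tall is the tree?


In a balanced binary tree with n leaves the deepest leaf is ceil(log2(n)) edges below the root.
log2(8) = 3.0000
ceil(3.0000) = 3
height (edges) = 3

3


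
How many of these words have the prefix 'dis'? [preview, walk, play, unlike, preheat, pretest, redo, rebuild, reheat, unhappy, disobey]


Checking each word for prefix 'dis':
  'preview' -> no (count: 0)
  'walk' -> no (count: 0)
  'play' -> no (count: 0)
  'unlike' -> no (count: 0)
  'preheat' -> no (count: 0)
  'pretest' -> no (count: 0)
  'redo' -> no (count: 0)
  'rebuild' -> no (count: 0)
  'reheat' -> no (count: 0)
  'unhappy' -> no (count: 0)
  'disobey' -> YES, starts with 'dis' (count: 1)
Total with prefix 'dis': 1

1


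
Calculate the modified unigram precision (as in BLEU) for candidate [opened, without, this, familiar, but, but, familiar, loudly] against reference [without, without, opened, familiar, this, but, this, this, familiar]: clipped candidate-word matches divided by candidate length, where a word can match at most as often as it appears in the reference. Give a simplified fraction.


Reference word counts: {'but': 1, 'familiar': 2, 'opened': 1, 'this': 3, 'without': 2}
Checking each candidate word (with clipping):
  'opened' -> in reference (ref count 1, used 1/1) -> match (matches: 1)
  'without' -> in reference (ref count 2, used 1/2) -> match (matches: 2)
  'this' -> in reference (ref count 3, used 1/3) -> match (matches: 3)
  'familiar' -> in reference (ref count 2, used 1/2) -> match (matches: 4)
  'but' -> in reference (ref count 1, used 1/1) -> match (matches: 5)
  'but' -> ref count 1 already used up (1/1) -> clipped, no match (matches: 5)
  'familiar' -> in reference (ref count 2, used 2/2) -> match (matches: 6)
  'loudly' -> not in reference -> no match (matches: 6)
Clipped matches: 6, Candidate length: 8
Precision = 6/8 = 3/4

3/4


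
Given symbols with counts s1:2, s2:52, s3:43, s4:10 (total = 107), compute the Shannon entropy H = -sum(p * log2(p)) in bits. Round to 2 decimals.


Computing entropy H = -sum(p_i * log2(p_i)):
  s1: p = 2/107 = 0.0187, -p*log2(p) = 0.1073
  s2: p = 52/107 = 0.4860, -p*log2(p) = 0.5059
  s3: p = 43/107 = 0.4019, -p*log2(p) = 0.5285
  s4: p = 10/107 = 0.0935, -p*log2(p) = 0.3196
H = sum of terms = 1.4613
Rounded to 2 decimals: 1.46

1.46


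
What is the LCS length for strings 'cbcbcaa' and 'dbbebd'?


DP table for LCS of 'cbcbcaa' and 'dbbebd':
       d  b  b  e  b  d
    0  0  0  0  0  0  0
  c 0  0  0  0  0  0  0
  b 0  0  1  1  1  1  1
  c 0  0  1  1  1  1  1
  b 0  0  1  2  2  2  2
  c 0  0  1  2  2  2  2
  a 0  0  1  2  2  2  2
  a 0  0  1  2  2  2  2
LCS: 'bb'
LCS length = 2

2


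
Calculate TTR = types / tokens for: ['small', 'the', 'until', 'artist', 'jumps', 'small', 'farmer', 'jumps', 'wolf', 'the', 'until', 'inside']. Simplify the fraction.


Tokens: 12
Unique types: ('artist', 'farmer', 'inside', 'jumps', 'small', 'the', 'until', 'wolf') = 8
TTR = 8/12
Simplify: divide both by 4 -> 2/3
TTR = 2/3

2/3


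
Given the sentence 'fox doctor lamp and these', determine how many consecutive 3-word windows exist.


Word trigrams from [5] words:
  Trigram 1: (fox doctor lamp)
  Trigram 2: (doctor lamp and)
  Trigram 3: (lamp and these)
Total word trigrams: 5 - 2 = 3

3


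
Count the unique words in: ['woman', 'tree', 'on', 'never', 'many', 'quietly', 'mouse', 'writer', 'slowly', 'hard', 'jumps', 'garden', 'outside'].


Listing all tokens and tracking unique types:
  Token 1: 'woman' -> NEW (unique so far: 1)
  Token 2: 'tree' -> NEW (unique so far: 2)
  Token 3: 'on' -> NEW (unique so far: 3)
  Token 4: 'never' -> NEW (unique so far: 4)
  Token 5: 'many' -> NEW (unique so far: 5)
  Token 6: 'quietly' -> NEW (unique so far: 6)
  Token 7: 'mouse' -> NEW (unique so far: 7)
  Token 8: 'writer' -> NEW (unique so far: 8)
  Token 9: 'slowly' -> NEW (unique so far: 9)
  Token 10: 'hard' -> NEW (unique so far: 10)
  Token 11: 'jumps' -> NEW (unique so far: 11)
  Token 12: 'garden' -> NEW (unique so far: 12)
  Token 13: 'outside' -> NEW (unique so far: 13)
Unique types: ('garden', 'hard', 'jumps', 'many', 'mouse', 'never', 'on', 'outside', 'quietly', 'slowly', 'tree', 'woman', 'writer')
Vocabulary size: 13

13


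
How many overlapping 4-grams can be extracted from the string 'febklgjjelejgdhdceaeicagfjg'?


String 'febklgjjelejgdhdceaeicagfjg' has length L = 27.
Number of overlapping n-grams = L - n + 1
Substituting: 27 - 4 + 1 = 24

24


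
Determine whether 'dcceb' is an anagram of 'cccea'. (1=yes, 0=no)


Sort characters of 'dcceb': 'bccde'
Sort characters of 'cccea': 'accce'
Sorted forms differ -> they are NOT anagrams
Result: 0

0


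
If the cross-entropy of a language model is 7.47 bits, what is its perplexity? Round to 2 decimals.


Perplexity formula: PP = 2^H
H = 7.47
PP = 2^7.47
Decompose: 2^7.47 = 2^7 * 2^0.47
2^7 = 128, 2^0.47 ~ 1.3851095
PP ~ 128 * 1.3851095 = 177.2940160
Rounded to 2 decimals: 177.29

177.29


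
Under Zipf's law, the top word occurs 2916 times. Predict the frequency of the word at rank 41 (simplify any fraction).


Zipf's law: freq(rank) = f1 / rank
f1 = 2916, rank = 41
freq = 2916 / 41
GCD(2916, 41) = 1
Simplified: 2916/41

2916/41


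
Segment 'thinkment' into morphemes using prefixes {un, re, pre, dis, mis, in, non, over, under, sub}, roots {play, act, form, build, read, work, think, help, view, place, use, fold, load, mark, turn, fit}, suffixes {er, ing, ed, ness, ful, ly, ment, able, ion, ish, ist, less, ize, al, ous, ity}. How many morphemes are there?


Segmenting 'thinkment' against the inventory:
  'think' -> root (morpheme 1)
  'ment' -> suffix (morpheme 2)
Total morphemes: 2

2


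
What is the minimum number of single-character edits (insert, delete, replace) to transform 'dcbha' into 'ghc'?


Building DP table for s1='dcbha' (len 5) and s2='ghc' (len 3):
       g  h  c
    0  1  2  3
  d 1  1  2  3
  c 2  2  2  2
  b 3  3  3  3
  h 4  4  3  4
  a 5  5  4  4
Edit distance = dp[5][3] = 4

4


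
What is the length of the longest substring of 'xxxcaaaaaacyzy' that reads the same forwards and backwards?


Scanning 'xxxcaaaaaacyzy' for palindromic substrings.
Substring at positions 3-10: 'caaaaaac'.
Check: reverse('caaaaaac') = 'caaaaaac' -> palindrome confirmed.
Neighbouring characters ('x' / 'y') break symmetry, so it cannot extend further.
No longer palindromic substring exists; longest length = 8

8


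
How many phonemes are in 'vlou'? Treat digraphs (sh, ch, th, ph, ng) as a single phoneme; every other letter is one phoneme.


Parsing 'vlou' greedily, digraphs first:
  'v' -> consonant phoneme (phonemes so far: 1)
  'l' -> consonant phoneme (phonemes so far: 2)
  'o' -> vowel phoneme (phonemes so far: 3)
  'u' -> vowel phoneme (phonemes so far: 4)
Total phonemes: 4

4


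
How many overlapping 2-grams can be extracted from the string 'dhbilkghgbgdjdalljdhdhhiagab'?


String 'dhbilkghgbgdjdalljdhdhhiagab' has length L = 28.
Number of overlapping n-grams = L - n + 1
Substituting: 28 - 2 + 1 = 27

27


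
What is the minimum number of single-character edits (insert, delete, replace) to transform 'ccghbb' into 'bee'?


Building DP table for s1='ccghbb' (len 6) and s2='bee' (len 3):
       b  e  e
    0  1  2  3
  c 1  1  2  3
  c 2  2  2  3
  g 3  3  3  3
  h 4  4  4  4
  b 5  4  5  5
  b 6  5  5  6
Edit distance = dp[6][3] = 6

6


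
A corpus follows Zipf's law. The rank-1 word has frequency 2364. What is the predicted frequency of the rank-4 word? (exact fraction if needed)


Zipf's law: freq(rank) = f1 / rank
f1 = 2364, rank = 4
freq = 2364 / 4
= 591

591


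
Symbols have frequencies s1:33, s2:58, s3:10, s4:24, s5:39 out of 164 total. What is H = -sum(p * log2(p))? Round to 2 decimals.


Computing entropy H = -sum(p_i * log2(p_i)):
  s1: p = 33/164 = 0.2012, -p*log2(p) = 0.4655
  s2: p = 58/164 = 0.3537, -p*log2(p) = 0.5303
  s3: p = 10/164 = 0.0610, -p*log2(p) = 0.2461
  s4: p = 24/164 = 0.1463, -p*log2(p) = 0.4057
  s5: p = 39/164 = 0.2378, -p*log2(p) = 0.4928
H = sum of terms = 2.1404
Rounded to 2 decimals: 2.14

2.14


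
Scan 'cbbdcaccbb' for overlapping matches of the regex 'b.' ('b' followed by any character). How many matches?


Pattern: b. means 'b' followed by any character.
Scanning 'cbbdcaccbb' position-by-position:
  Pos 0: window 'cb' -> no
  Pos 1: window 'bb' -> MATCH
  Pos 2: window 'bd' -> MATCH
  Pos 3: window 'dc' -> no
  Pos 4: window 'ca' -> no
  Pos 5: window 'ac' -> no
  Pos 6: window 'cc' -> no
  Pos 7: window 'cb' -> no
  Pos 8: window 'bb' -> MATCH
  Pos 9: window 'b' -> no
Total matches: 3

3
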